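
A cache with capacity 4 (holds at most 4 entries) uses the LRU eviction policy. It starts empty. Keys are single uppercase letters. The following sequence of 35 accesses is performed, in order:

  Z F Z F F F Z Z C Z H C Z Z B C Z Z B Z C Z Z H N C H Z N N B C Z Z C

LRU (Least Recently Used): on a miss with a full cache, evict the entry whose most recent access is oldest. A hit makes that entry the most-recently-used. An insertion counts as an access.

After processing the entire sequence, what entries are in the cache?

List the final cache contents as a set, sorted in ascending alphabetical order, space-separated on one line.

LRU simulation (capacity=4):
  1. access Z: MISS. Cache (LRU->MRU): [Z]
  2. access F: MISS. Cache (LRU->MRU): [Z F]
  3. access Z: HIT. Cache (LRU->MRU): [F Z]
  4. access F: HIT. Cache (LRU->MRU): [Z F]
  5. access F: HIT. Cache (LRU->MRU): [Z F]
  6. access F: HIT. Cache (LRU->MRU): [Z F]
  7. access Z: HIT. Cache (LRU->MRU): [F Z]
  8. access Z: HIT. Cache (LRU->MRU): [F Z]
  9. access C: MISS. Cache (LRU->MRU): [F Z C]
  10. access Z: HIT. Cache (LRU->MRU): [F C Z]
  11. access H: MISS. Cache (LRU->MRU): [F C Z H]
  12. access C: HIT. Cache (LRU->MRU): [F Z H C]
  13. access Z: HIT. Cache (LRU->MRU): [F H C Z]
  14. access Z: HIT. Cache (LRU->MRU): [F H C Z]
  15. access B: MISS, evict F. Cache (LRU->MRU): [H C Z B]
  16. access C: HIT. Cache (LRU->MRU): [H Z B C]
  17. access Z: HIT. Cache (LRU->MRU): [H B C Z]
  18. access Z: HIT. Cache (LRU->MRU): [H B C Z]
  19. access B: HIT. Cache (LRU->MRU): [H C Z B]
  20. access Z: HIT. Cache (LRU->MRU): [H C B Z]
  21. access C: HIT. Cache (LRU->MRU): [H B Z C]
  22. access Z: HIT. Cache (LRU->MRU): [H B C Z]
  23. access Z: HIT. Cache (LRU->MRU): [H B C Z]
  24. access H: HIT. Cache (LRU->MRU): [B C Z H]
  25. access N: MISS, evict B. Cache (LRU->MRU): [C Z H N]
  26. access C: HIT. Cache (LRU->MRU): [Z H N C]
  27. access H: HIT. Cache (LRU->MRU): [Z N C H]
  28. access Z: HIT. Cache (LRU->MRU): [N C H Z]
  29. access N: HIT. Cache (LRU->MRU): [C H Z N]
  30. access N: HIT. Cache (LRU->MRU): [C H Z N]
  31. access B: MISS, evict C. Cache (LRU->MRU): [H Z N B]
  32. access C: MISS, evict H. Cache (LRU->MRU): [Z N B C]
  33. access Z: HIT. Cache (LRU->MRU): [N B C Z]
  34. access Z: HIT. Cache (LRU->MRU): [N B C Z]
  35. access C: HIT. Cache (LRU->MRU): [N B Z C]
Total: 27 hits, 8 misses, 4 evictions

Answer: B C N Z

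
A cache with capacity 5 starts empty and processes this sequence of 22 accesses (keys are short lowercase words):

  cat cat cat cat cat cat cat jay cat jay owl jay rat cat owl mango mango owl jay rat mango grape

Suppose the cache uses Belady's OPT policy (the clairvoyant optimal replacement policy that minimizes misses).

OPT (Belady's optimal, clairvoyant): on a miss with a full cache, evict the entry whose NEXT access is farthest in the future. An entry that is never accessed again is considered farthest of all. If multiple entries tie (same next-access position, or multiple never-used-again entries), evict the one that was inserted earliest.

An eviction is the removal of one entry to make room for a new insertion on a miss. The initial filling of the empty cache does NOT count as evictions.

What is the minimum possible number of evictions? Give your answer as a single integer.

OPT (Belady) simulation (capacity=5):
  1. access cat: MISS. Cache: [cat]
  2. access cat: HIT. Next use of cat: step 3. Cache: [cat]
  3. access cat: HIT. Next use of cat: step 4. Cache: [cat]
  4. access cat: HIT. Next use of cat: step 5. Cache: [cat]
  5. access cat: HIT. Next use of cat: step 6. Cache: [cat]
  6. access cat: HIT. Next use of cat: step 7. Cache: [cat]
  7. access cat: HIT. Next use of cat: step 9. Cache: [cat]
  8. access jay: MISS. Cache: [cat jay]
  9. access cat: HIT. Next use of cat: step 14. Cache: [cat jay]
  10. access jay: HIT. Next use of jay: step 12. Cache: [cat jay]
  11. access owl: MISS. Cache: [cat jay owl]
  12. access jay: HIT. Next use of jay: step 19. Cache: [cat jay owl]
  13. access rat: MISS. Cache: [cat jay owl rat]
  14. access cat: HIT. Next use of cat: never. Cache: [cat jay owl rat]
  15. access owl: HIT. Next use of owl: step 18. Cache: [cat jay owl rat]
  16. access mango: MISS. Cache: [cat jay owl rat mango]
  17. access mango: HIT. Next use of mango: step 21. Cache: [cat jay owl rat mango]
  18. access owl: HIT. Next use of owl: never. Cache: [cat jay owl rat mango]
  19. access jay: HIT. Next use of jay: never. Cache: [cat jay owl rat mango]
  20. access rat: HIT. Next use of rat: never. Cache: [cat jay owl rat mango]
  21. access mango: HIT. Next use of mango: never. Cache: [cat jay owl rat mango]
  22. access grape: MISS, evict cat (next use: never). Cache: [jay owl rat mango grape]
Total: 16 hits, 6 misses, 1 evictions

Answer: 1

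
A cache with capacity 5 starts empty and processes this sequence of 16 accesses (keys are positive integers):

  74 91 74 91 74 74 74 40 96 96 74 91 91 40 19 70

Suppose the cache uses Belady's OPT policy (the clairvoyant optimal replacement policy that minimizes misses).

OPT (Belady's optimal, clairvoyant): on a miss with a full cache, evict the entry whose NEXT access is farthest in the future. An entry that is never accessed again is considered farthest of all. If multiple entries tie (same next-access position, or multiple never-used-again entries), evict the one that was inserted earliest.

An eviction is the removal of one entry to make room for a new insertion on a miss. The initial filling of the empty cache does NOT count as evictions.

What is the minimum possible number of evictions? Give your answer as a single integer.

Answer: 1

Derivation:
OPT (Belady) simulation (capacity=5):
  1. access 74: MISS. Cache: [74]
  2. access 91: MISS. Cache: [74 91]
  3. access 74: HIT. Next use of 74: step 5. Cache: [74 91]
  4. access 91: HIT. Next use of 91: step 12. Cache: [74 91]
  5. access 74: HIT. Next use of 74: step 6. Cache: [74 91]
  6. access 74: HIT. Next use of 74: step 7. Cache: [74 91]
  7. access 74: HIT. Next use of 74: step 11. Cache: [74 91]
  8. access 40: MISS. Cache: [74 91 40]
  9. access 96: MISS. Cache: [74 91 40 96]
  10. access 96: HIT. Next use of 96: never. Cache: [74 91 40 96]
  11. access 74: HIT. Next use of 74: never. Cache: [74 91 40 96]
  12. access 91: HIT. Next use of 91: step 13. Cache: [74 91 40 96]
  13. access 91: HIT. Next use of 91: never. Cache: [74 91 40 96]
  14. access 40: HIT. Next use of 40: never. Cache: [74 91 40 96]
  15. access 19: MISS. Cache: [74 91 40 96 19]
  16. access 70: MISS, evict 74 (next use: never). Cache: [91 40 96 19 70]
Total: 10 hits, 6 misses, 1 evictions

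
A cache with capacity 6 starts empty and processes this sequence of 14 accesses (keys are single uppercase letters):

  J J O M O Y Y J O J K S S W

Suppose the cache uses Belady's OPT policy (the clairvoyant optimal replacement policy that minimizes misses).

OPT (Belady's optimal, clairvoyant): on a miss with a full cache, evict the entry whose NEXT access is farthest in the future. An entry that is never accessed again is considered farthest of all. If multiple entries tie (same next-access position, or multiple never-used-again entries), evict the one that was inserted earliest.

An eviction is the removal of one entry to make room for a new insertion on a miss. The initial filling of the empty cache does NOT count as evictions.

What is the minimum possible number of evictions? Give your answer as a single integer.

Answer: 1

Derivation:
OPT (Belady) simulation (capacity=6):
  1. access J: MISS. Cache: [J]
  2. access J: HIT. Next use of J: step 8. Cache: [J]
  3. access O: MISS. Cache: [J O]
  4. access M: MISS. Cache: [J O M]
  5. access O: HIT. Next use of O: step 9. Cache: [J O M]
  6. access Y: MISS. Cache: [J O M Y]
  7. access Y: HIT. Next use of Y: never. Cache: [J O M Y]
  8. access J: HIT. Next use of J: step 10. Cache: [J O M Y]
  9. access O: HIT. Next use of O: never. Cache: [J O M Y]
  10. access J: HIT. Next use of J: never. Cache: [J O M Y]
  11. access K: MISS. Cache: [J O M Y K]
  12. access S: MISS. Cache: [J O M Y K S]
  13. access S: HIT. Next use of S: never. Cache: [J O M Y K S]
  14. access W: MISS, evict J (next use: never). Cache: [O M Y K S W]
Total: 7 hits, 7 misses, 1 evictions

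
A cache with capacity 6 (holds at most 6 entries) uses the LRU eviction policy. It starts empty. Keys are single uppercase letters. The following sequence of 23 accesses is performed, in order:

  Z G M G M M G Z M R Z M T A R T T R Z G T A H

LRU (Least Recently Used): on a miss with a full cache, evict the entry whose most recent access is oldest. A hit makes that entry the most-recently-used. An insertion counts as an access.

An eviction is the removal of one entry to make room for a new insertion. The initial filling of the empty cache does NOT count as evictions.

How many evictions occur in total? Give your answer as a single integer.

Answer: 1

Derivation:
LRU simulation (capacity=6):
  1. access Z: MISS. Cache (LRU->MRU): [Z]
  2. access G: MISS. Cache (LRU->MRU): [Z G]
  3. access M: MISS. Cache (LRU->MRU): [Z G M]
  4. access G: HIT. Cache (LRU->MRU): [Z M G]
  5. access M: HIT. Cache (LRU->MRU): [Z G M]
  6. access M: HIT. Cache (LRU->MRU): [Z G M]
  7. access G: HIT. Cache (LRU->MRU): [Z M G]
  8. access Z: HIT. Cache (LRU->MRU): [M G Z]
  9. access M: HIT. Cache (LRU->MRU): [G Z M]
  10. access R: MISS. Cache (LRU->MRU): [G Z M R]
  11. access Z: HIT. Cache (LRU->MRU): [G M R Z]
  12. access M: HIT. Cache (LRU->MRU): [G R Z M]
  13. access T: MISS. Cache (LRU->MRU): [G R Z M T]
  14. access A: MISS. Cache (LRU->MRU): [G R Z M T A]
  15. access R: HIT. Cache (LRU->MRU): [G Z M T A R]
  16. access T: HIT. Cache (LRU->MRU): [G Z M A R T]
  17. access T: HIT. Cache (LRU->MRU): [G Z M A R T]
  18. access R: HIT. Cache (LRU->MRU): [G Z M A T R]
  19. access Z: HIT. Cache (LRU->MRU): [G M A T R Z]
  20. access G: HIT. Cache (LRU->MRU): [M A T R Z G]
  21. access T: HIT. Cache (LRU->MRU): [M A R Z G T]
  22. access A: HIT. Cache (LRU->MRU): [M R Z G T A]
  23. access H: MISS, evict M. Cache (LRU->MRU): [R Z G T A H]
Total: 16 hits, 7 misses, 1 evictions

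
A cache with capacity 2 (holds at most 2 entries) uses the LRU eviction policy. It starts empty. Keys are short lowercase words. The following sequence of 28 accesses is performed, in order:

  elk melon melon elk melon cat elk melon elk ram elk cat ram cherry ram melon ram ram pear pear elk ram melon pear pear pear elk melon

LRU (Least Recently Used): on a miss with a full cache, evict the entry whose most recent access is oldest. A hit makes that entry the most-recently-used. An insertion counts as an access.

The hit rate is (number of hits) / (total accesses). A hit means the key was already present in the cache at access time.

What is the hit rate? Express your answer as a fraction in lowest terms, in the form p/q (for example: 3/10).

Answer: 11/28

Derivation:
LRU simulation (capacity=2):
  1. access elk: MISS. Cache (LRU->MRU): [elk]
  2. access melon: MISS. Cache (LRU->MRU): [elk melon]
  3. access melon: HIT. Cache (LRU->MRU): [elk melon]
  4. access elk: HIT. Cache (LRU->MRU): [melon elk]
  5. access melon: HIT. Cache (LRU->MRU): [elk melon]
  6. access cat: MISS, evict elk. Cache (LRU->MRU): [melon cat]
  7. access elk: MISS, evict melon. Cache (LRU->MRU): [cat elk]
  8. access melon: MISS, evict cat. Cache (LRU->MRU): [elk melon]
  9. access elk: HIT. Cache (LRU->MRU): [melon elk]
  10. access ram: MISS, evict melon. Cache (LRU->MRU): [elk ram]
  11. access elk: HIT. Cache (LRU->MRU): [ram elk]
  12. access cat: MISS, evict ram. Cache (LRU->MRU): [elk cat]
  13. access ram: MISS, evict elk. Cache (LRU->MRU): [cat ram]
  14. access cherry: MISS, evict cat. Cache (LRU->MRU): [ram cherry]
  15. access ram: HIT. Cache (LRU->MRU): [cherry ram]
  16. access melon: MISS, evict cherry. Cache (LRU->MRU): [ram melon]
  17. access ram: HIT. Cache (LRU->MRU): [melon ram]
  18. access ram: HIT. Cache (LRU->MRU): [melon ram]
  19. access pear: MISS, evict melon. Cache (LRU->MRU): [ram pear]
  20. access pear: HIT. Cache (LRU->MRU): [ram pear]
  21. access elk: MISS, evict ram. Cache (LRU->MRU): [pear elk]
  22. access ram: MISS, evict pear. Cache (LRU->MRU): [elk ram]
  23. access melon: MISS, evict elk. Cache (LRU->MRU): [ram melon]
  24. access pear: MISS, evict ram. Cache (LRU->MRU): [melon pear]
  25. access pear: HIT. Cache (LRU->MRU): [melon pear]
  26. access pear: HIT. Cache (LRU->MRU): [melon pear]
  27. access elk: MISS, evict melon. Cache (LRU->MRU): [pear elk]
  28. access melon: MISS, evict pear. Cache (LRU->MRU): [elk melon]
Total: 11 hits, 17 misses, 15 evictions

Hit rate = 11/28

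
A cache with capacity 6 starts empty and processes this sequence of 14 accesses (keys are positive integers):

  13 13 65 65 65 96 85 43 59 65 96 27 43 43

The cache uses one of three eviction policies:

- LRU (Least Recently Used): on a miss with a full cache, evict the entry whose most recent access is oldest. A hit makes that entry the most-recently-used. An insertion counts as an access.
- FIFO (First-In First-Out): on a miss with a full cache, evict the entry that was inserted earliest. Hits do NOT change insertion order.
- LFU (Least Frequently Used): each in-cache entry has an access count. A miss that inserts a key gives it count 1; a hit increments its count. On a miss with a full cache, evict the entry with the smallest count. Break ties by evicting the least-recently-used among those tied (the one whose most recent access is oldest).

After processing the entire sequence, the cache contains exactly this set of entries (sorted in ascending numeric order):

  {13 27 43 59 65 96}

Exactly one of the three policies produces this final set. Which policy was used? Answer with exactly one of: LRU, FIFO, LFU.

Simulating under each policy and comparing final sets:
  LRU: final set = {27 43 59 65 85 96} -> differs
  FIFO: final set = {27 43 59 65 85 96} -> differs
  LFU: final set = {13 27 43 59 65 96} -> MATCHES target
Only LFU produces the target set.

Answer: LFU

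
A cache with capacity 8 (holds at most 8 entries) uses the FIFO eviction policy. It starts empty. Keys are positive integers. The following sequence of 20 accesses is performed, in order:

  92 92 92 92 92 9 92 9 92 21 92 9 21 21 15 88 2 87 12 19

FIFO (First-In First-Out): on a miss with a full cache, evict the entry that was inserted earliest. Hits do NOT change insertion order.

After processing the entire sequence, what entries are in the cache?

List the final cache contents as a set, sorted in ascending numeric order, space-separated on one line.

FIFO simulation (capacity=8):
  1. access 92: MISS. Cache (old->new): [92]
  2. access 92: HIT. Cache (old->new): [92]
  3. access 92: HIT. Cache (old->new): [92]
  4. access 92: HIT. Cache (old->new): [92]
  5. access 92: HIT. Cache (old->new): [92]
  6. access 9: MISS. Cache (old->new): [92 9]
  7. access 92: HIT. Cache (old->new): [92 9]
  8. access 9: HIT. Cache (old->new): [92 9]
  9. access 92: HIT. Cache (old->new): [92 9]
  10. access 21: MISS. Cache (old->new): [92 9 21]
  11. access 92: HIT. Cache (old->new): [92 9 21]
  12. access 9: HIT. Cache (old->new): [92 9 21]
  13. access 21: HIT. Cache (old->new): [92 9 21]
  14. access 21: HIT. Cache (old->new): [92 9 21]
  15. access 15: MISS. Cache (old->new): [92 9 21 15]
  16. access 88: MISS. Cache (old->new): [92 9 21 15 88]
  17. access 2: MISS. Cache (old->new): [92 9 21 15 88 2]
  18. access 87: MISS. Cache (old->new): [92 9 21 15 88 2 87]
  19. access 12: MISS. Cache (old->new): [92 9 21 15 88 2 87 12]
  20. access 19: MISS, evict 92. Cache (old->new): [9 21 15 88 2 87 12 19]
Total: 11 hits, 9 misses, 1 evictions

Answer: 2 9 12 15 19 21 87 88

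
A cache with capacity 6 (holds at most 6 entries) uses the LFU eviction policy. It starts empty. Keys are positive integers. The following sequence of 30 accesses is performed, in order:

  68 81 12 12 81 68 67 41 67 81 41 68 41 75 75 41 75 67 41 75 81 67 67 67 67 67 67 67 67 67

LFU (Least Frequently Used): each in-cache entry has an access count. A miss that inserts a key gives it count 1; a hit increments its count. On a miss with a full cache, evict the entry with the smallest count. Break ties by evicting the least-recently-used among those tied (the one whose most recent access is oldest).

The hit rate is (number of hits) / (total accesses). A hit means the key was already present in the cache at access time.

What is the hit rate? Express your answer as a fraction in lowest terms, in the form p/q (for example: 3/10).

LFU simulation (capacity=6):
  1. access 68: MISS. Cache: [68(c=1)]
  2. access 81: MISS. Cache: [68(c=1) 81(c=1)]
  3. access 12: MISS. Cache: [68(c=1) 81(c=1) 12(c=1)]
  4. access 12: HIT, count now 2. Cache: [68(c=1) 81(c=1) 12(c=2)]
  5. access 81: HIT, count now 2. Cache: [68(c=1) 12(c=2) 81(c=2)]
  6. access 68: HIT, count now 2. Cache: [12(c=2) 81(c=2) 68(c=2)]
  7. access 67: MISS. Cache: [67(c=1) 12(c=2) 81(c=2) 68(c=2)]
  8. access 41: MISS. Cache: [67(c=1) 41(c=1) 12(c=2) 81(c=2) 68(c=2)]
  9. access 67: HIT, count now 2. Cache: [41(c=1) 12(c=2) 81(c=2) 68(c=2) 67(c=2)]
  10. access 81: HIT, count now 3. Cache: [41(c=1) 12(c=2) 68(c=2) 67(c=2) 81(c=3)]
  11. access 41: HIT, count now 2. Cache: [12(c=2) 68(c=2) 67(c=2) 41(c=2) 81(c=3)]
  12. access 68: HIT, count now 3. Cache: [12(c=2) 67(c=2) 41(c=2) 81(c=3) 68(c=3)]
  13. access 41: HIT, count now 3. Cache: [12(c=2) 67(c=2) 81(c=3) 68(c=3) 41(c=3)]
  14. access 75: MISS. Cache: [75(c=1) 12(c=2) 67(c=2) 81(c=3) 68(c=3) 41(c=3)]
  15. access 75: HIT, count now 2. Cache: [12(c=2) 67(c=2) 75(c=2) 81(c=3) 68(c=3) 41(c=3)]
  16. access 41: HIT, count now 4. Cache: [12(c=2) 67(c=2) 75(c=2) 81(c=3) 68(c=3) 41(c=4)]
  17. access 75: HIT, count now 3. Cache: [12(c=2) 67(c=2) 81(c=3) 68(c=3) 75(c=3) 41(c=4)]
  18. access 67: HIT, count now 3. Cache: [12(c=2) 81(c=3) 68(c=3) 75(c=3) 67(c=3) 41(c=4)]
  19. access 41: HIT, count now 5. Cache: [12(c=2) 81(c=3) 68(c=3) 75(c=3) 67(c=3) 41(c=5)]
  20. access 75: HIT, count now 4. Cache: [12(c=2) 81(c=3) 68(c=3) 67(c=3) 75(c=4) 41(c=5)]
  21. access 81: HIT, count now 4. Cache: [12(c=2) 68(c=3) 67(c=3) 75(c=4) 81(c=4) 41(c=5)]
  22. access 67: HIT, count now 4. Cache: [12(c=2) 68(c=3) 75(c=4) 81(c=4) 67(c=4) 41(c=5)]
  23. access 67: HIT, count now 5. Cache: [12(c=2) 68(c=3) 75(c=4) 81(c=4) 41(c=5) 67(c=5)]
  24. access 67: HIT, count now 6. Cache: [12(c=2) 68(c=3) 75(c=4) 81(c=4) 41(c=5) 67(c=6)]
  25. access 67: HIT, count now 7. Cache: [12(c=2) 68(c=3) 75(c=4) 81(c=4) 41(c=5) 67(c=7)]
  26. access 67: HIT, count now 8. Cache: [12(c=2) 68(c=3) 75(c=4) 81(c=4) 41(c=5) 67(c=8)]
  27. access 67: HIT, count now 9. Cache: [12(c=2) 68(c=3) 75(c=4) 81(c=4) 41(c=5) 67(c=9)]
  28. access 67: HIT, count now 10. Cache: [12(c=2) 68(c=3) 75(c=4) 81(c=4) 41(c=5) 67(c=10)]
  29. access 67: HIT, count now 11. Cache: [12(c=2) 68(c=3) 75(c=4) 81(c=4) 41(c=5) 67(c=11)]
  30. access 67: HIT, count now 12. Cache: [12(c=2) 68(c=3) 75(c=4) 81(c=4) 41(c=5) 67(c=12)]
Total: 24 hits, 6 misses, 0 evictions

Hit rate = 24/30 = 4/5

Answer: 4/5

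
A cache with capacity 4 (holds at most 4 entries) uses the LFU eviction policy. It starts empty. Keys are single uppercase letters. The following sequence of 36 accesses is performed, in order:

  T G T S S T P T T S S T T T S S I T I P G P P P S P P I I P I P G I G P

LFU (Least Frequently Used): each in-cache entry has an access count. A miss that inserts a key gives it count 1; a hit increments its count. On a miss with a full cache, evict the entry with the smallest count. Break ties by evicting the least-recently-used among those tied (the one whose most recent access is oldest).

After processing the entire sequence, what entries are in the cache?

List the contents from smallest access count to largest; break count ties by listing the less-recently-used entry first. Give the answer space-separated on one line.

LFU simulation (capacity=4):
  1. access T: MISS. Cache: [T(c=1)]
  2. access G: MISS. Cache: [T(c=1) G(c=1)]
  3. access T: HIT, count now 2. Cache: [G(c=1) T(c=2)]
  4. access S: MISS. Cache: [G(c=1) S(c=1) T(c=2)]
  5. access S: HIT, count now 2. Cache: [G(c=1) T(c=2) S(c=2)]
  6. access T: HIT, count now 3. Cache: [G(c=1) S(c=2) T(c=3)]
  7. access P: MISS. Cache: [G(c=1) P(c=1) S(c=2) T(c=3)]
  8. access T: HIT, count now 4. Cache: [G(c=1) P(c=1) S(c=2) T(c=4)]
  9. access T: HIT, count now 5. Cache: [G(c=1) P(c=1) S(c=2) T(c=5)]
  10. access S: HIT, count now 3. Cache: [G(c=1) P(c=1) S(c=3) T(c=5)]
  11. access S: HIT, count now 4. Cache: [G(c=1) P(c=1) S(c=4) T(c=5)]
  12. access T: HIT, count now 6. Cache: [G(c=1) P(c=1) S(c=4) T(c=6)]
  13. access T: HIT, count now 7. Cache: [G(c=1) P(c=1) S(c=4) T(c=7)]
  14. access T: HIT, count now 8. Cache: [G(c=1) P(c=1) S(c=4) T(c=8)]
  15. access S: HIT, count now 5. Cache: [G(c=1) P(c=1) S(c=5) T(c=8)]
  16. access S: HIT, count now 6. Cache: [G(c=1) P(c=1) S(c=6) T(c=8)]
  17. access I: MISS, evict G(c=1). Cache: [P(c=1) I(c=1) S(c=6) T(c=8)]
  18. access T: HIT, count now 9. Cache: [P(c=1) I(c=1) S(c=6) T(c=9)]
  19. access I: HIT, count now 2. Cache: [P(c=1) I(c=2) S(c=6) T(c=9)]
  20. access P: HIT, count now 2. Cache: [I(c=2) P(c=2) S(c=6) T(c=9)]
  21. access G: MISS, evict I(c=2). Cache: [G(c=1) P(c=2) S(c=6) T(c=9)]
  22. access P: HIT, count now 3. Cache: [G(c=1) P(c=3) S(c=6) T(c=9)]
  23. access P: HIT, count now 4. Cache: [G(c=1) P(c=4) S(c=6) T(c=9)]
  24. access P: HIT, count now 5. Cache: [G(c=1) P(c=5) S(c=6) T(c=9)]
  25. access S: HIT, count now 7. Cache: [G(c=1) P(c=5) S(c=7) T(c=9)]
  26. access P: HIT, count now 6. Cache: [G(c=1) P(c=6) S(c=7) T(c=9)]
  27. access P: HIT, count now 7. Cache: [G(c=1) S(c=7) P(c=7) T(c=9)]
  28. access I: MISS, evict G(c=1). Cache: [I(c=1) S(c=7) P(c=7) T(c=9)]
  29. access I: HIT, count now 2. Cache: [I(c=2) S(c=7) P(c=7) T(c=9)]
  30. access P: HIT, count now 8. Cache: [I(c=2) S(c=7) P(c=8) T(c=9)]
  31. access I: HIT, count now 3. Cache: [I(c=3) S(c=7) P(c=8) T(c=9)]
  32. access P: HIT, count now 9. Cache: [I(c=3) S(c=7) T(c=9) P(c=9)]
  33. access G: MISS, evict I(c=3). Cache: [G(c=1) S(c=7) T(c=9) P(c=9)]
  34. access I: MISS, evict G(c=1). Cache: [I(c=1) S(c=7) T(c=9) P(c=9)]
  35. access G: MISS, evict I(c=1). Cache: [G(c=1) S(c=7) T(c=9) P(c=9)]
  36. access P: HIT, count now 10. Cache: [G(c=1) S(c=7) T(c=9) P(c=10)]
Total: 26 hits, 10 misses, 6 evictions

Answer: G S T P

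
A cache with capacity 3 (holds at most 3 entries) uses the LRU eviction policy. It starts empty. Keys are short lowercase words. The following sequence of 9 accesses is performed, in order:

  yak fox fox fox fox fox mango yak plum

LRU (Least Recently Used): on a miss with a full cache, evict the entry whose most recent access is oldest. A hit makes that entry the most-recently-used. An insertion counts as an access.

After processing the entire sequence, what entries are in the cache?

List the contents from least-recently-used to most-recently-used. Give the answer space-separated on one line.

LRU simulation (capacity=3):
  1. access yak: MISS. Cache (LRU->MRU): [yak]
  2. access fox: MISS. Cache (LRU->MRU): [yak fox]
  3. access fox: HIT. Cache (LRU->MRU): [yak fox]
  4. access fox: HIT. Cache (LRU->MRU): [yak fox]
  5. access fox: HIT. Cache (LRU->MRU): [yak fox]
  6. access fox: HIT. Cache (LRU->MRU): [yak fox]
  7. access mango: MISS. Cache (LRU->MRU): [yak fox mango]
  8. access yak: HIT. Cache (LRU->MRU): [fox mango yak]
  9. access plum: MISS, evict fox. Cache (LRU->MRU): [mango yak plum]
Total: 5 hits, 4 misses, 1 evictions

Answer: mango yak plum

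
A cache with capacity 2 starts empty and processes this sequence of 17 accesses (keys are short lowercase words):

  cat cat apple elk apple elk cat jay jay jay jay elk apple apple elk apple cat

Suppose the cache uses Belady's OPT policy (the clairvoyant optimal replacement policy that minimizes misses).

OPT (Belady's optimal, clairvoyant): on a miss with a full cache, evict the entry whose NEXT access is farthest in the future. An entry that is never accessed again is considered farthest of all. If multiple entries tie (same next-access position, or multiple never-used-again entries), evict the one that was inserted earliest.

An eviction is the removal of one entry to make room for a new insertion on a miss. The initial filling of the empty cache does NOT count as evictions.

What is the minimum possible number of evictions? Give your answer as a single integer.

OPT (Belady) simulation (capacity=2):
  1. access cat: MISS. Cache: [cat]
  2. access cat: HIT. Next use of cat: step 7. Cache: [cat]
  3. access apple: MISS. Cache: [cat apple]
  4. access elk: MISS, evict cat (next use: step 7). Cache: [apple elk]
  5. access apple: HIT. Next use of apple: step 13. Cache: [apple elk]
  6. access elk: HIT. Next use of elk: step 12. Cache: [apple elk]
  7. access cat: MISS, evict apple (next use: step 13). Cache: [elk cat]
  8. access jay: MISS, evict cat (next use: step 17). Cache: [elk jay]
  9. access jay: HIT. Next use of jay: step 10. Cache: [elk jay]
  10. access jay: HIT. Next use of jay: step 11. Cache: [elk jay]
  11. access jay: HIT. Next use of jay: never. Cache: [elk jay]
  12. access elk: HIT. Next use of elk: step 15. Cache: [elk jay]
  13. access apple: MISS, evict jay (next use: never). Cache: [elk apple]
  14. access apple: HIT. Next use of apple: step 16. Cache: [elk apple]
  15. access elk: HIT. Next use of elk: never. Cache: [elk apple]
  16. access apple: HIT. Next use of apple: never. Cache: [elk apple]
  17. access cat: MISS, evict elk (next use: never). Cache: [apple cat]
Total: 10 hits, 7 misses, 5 evictions

Answer: 5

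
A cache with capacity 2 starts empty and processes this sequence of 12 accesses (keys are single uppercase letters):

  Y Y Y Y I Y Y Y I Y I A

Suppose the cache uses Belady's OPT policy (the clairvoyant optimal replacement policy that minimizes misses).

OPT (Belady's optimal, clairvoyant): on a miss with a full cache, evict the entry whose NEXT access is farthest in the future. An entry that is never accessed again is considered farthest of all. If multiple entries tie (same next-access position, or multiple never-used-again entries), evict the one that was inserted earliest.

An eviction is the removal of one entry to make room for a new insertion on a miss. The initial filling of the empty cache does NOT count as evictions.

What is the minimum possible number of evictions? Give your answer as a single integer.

Answer: 1

Derivation:
OPT (Belady) simulation (capacity=2):
  1. access Y: MISS. Cache: [Y]
  2. access Y: HIT. Next use of Y: step 3. Cache: [Y]
  3. access Y: HIT. Next use of Y: step 4. Cache: [Y]
  4. access Y: HIT. Next use of Y: step 6. Cache: [Y]
  5. access I: MISS. Cache: [Y I]
  6. access Y: HIT. Next use of Y: step 7. Cache: [Y I]
  7. access Y: HIT. Next use of Y: step 8. Cache: [Y I]
  8. access Y: HIT. Next use of Y: step 10. Cache: [Y I]
  9. access I: HIT. Next use of I: step 11. Cache: [Y I]
  10. access Y: HIT. Next use of Y: never. Cache: [Y I]
  11. access I: HIT. Next use of I: never. Cache: [Y I]
  12. access A: MISS, evict Y (next use: never). Cache: [I A]
Total: 9 hits, 3 misses, 1 evictions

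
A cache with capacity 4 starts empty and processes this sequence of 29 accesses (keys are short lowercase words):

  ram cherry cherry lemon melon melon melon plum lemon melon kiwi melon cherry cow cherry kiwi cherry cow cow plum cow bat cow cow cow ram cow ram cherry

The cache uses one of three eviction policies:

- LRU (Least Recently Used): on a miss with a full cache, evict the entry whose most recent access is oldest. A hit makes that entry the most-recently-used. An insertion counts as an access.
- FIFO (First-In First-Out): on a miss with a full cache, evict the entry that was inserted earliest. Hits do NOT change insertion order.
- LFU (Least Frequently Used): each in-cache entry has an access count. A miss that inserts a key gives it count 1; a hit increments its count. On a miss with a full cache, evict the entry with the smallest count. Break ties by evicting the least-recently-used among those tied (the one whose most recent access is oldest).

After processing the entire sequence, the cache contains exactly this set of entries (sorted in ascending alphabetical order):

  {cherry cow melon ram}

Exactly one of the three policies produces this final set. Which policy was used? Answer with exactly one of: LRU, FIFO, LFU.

Answer: LFU

Derivation:
Simulating under each policy and comparing final sets:
  LRU: final set = {bat cherry cow ram} -> differs
  FIFO: final set = {bat cherry cow ram} -> differs
  LFU: final set = {cherry cow melon ram} -> MATCHES target
Only LFU produces the target set.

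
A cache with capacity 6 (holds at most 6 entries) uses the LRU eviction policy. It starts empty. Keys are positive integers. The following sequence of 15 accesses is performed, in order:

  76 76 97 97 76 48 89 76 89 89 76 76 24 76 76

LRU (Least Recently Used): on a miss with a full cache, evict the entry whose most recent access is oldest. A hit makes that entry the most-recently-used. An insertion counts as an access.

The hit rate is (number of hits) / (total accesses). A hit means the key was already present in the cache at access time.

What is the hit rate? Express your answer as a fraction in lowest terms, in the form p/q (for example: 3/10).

LRU simulation (capacity=6):
  1. access 76: MISS. Cache (LRU->MRU): [76]
  2. access 76: HIT. Cache (LRU->MRU): [76]
  3. access 97: MISS. Cache (LRU->MRU): [76 97]
  4. access 97: HIT. Cache (LRU->MRU): [76 97]
  5. access 76: HIT. Cache (LRU->MRU): [97 76]
  6. access 48: MISS. Cache (LRU->MRU): [97 76 48]
  7. access 89: MISS. Cache (LRU->MRU): [97 76 48 89]
  8. access 76: HIT. Cache (LRU->MRU): [97 48 89 76]
  9. access 89: HIT. Cache (LRU->MRU): [97 48 76 89]
  10. access 89: HIT. Cache (LRU->MRU): [97 48 76 89]
  11. access 76: HIT. Cache (LRU->MRU): [97 48 89 76]
  12. access 76: HIT. Cache (LRU->MRU): [97 48 89 76]
  13. access 24: MISS. Cache (LRU->MRU): [97 48 89 76 24]
  14. access 76: HIT. Cache (LRU->MRU): [97 48 89 24 76]
  15. access 76: HIT. Cache (LRU->MRU): [97 48 89 24 76]
Total: 10 hits, 5 misses, 0 evictions

Hit rate = 10/15 = 2/3

Answer: 2/3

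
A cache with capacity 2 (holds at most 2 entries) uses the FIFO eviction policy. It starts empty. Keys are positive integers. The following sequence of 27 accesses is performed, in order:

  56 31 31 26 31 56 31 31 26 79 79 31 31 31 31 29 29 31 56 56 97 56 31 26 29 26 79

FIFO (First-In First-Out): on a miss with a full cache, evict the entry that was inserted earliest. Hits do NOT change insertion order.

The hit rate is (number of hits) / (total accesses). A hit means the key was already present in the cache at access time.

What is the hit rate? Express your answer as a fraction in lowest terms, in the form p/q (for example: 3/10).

FIFO simulation (capacity=2):
  1. access 56: MISS. Cache (old->new): [56]
  2. access 31: MISS. Cache (old->new): [56 31]
  3. access 31: HIT. Cache (old->new): [56 31]
  4. access 26: MISS, evict 56. Cache (old->new): [31 26]
  5. access 31: HIT. Cache (old->new): [31 26]
  6. access 56: MISS, evict 31. Cache (old->new): [26 56]
  7. access 31: MISS, evict 26. Cache (old->new): [56 31]
  8. access 31: HIT. Cache (old->new): [56 31]
  9. access 26: MISS, evict 56. Cache (old->new): [31 26]
  10. access 79: MISS, evict 31. Cache (old->new): [26 79]
  11. access 79: HIT. Cache (old->new): [26 79]
  12. access 31: MISS, evict 26. Cache (old->new): [79 31]
  13. access 31: HIT. Cache (old->new): [79 31]
  14. access 31: HIT. Cache (old->new): [79 31]
  15. access 31: HIT. Cache (old->new): [79 31]
  16. access 29: MISS, evict 79. Cache (old->new): [31 29]
  17. access 29: HIT. Cache (old->new): [31 29]
  18. access 31: HIT. Cache (old->new): [31 29]
  19. access 56: MISS, evict 31. Cache (old->new): [29 56]
  20. access 56: HIT. Cache (old->new): [29 56]
  21. access 97: MISS, evict 29. Cache (old->new): [56 97]
  22. access 56: HIT. Cache (old->new): [56 97]
  23. access 31: MISS, evict 56. Cache (old->new): [97 31]
  24. access 26: MISS, evict 97. Cache (old->new): [31 26]
  25. access 29: MISS, evict 31. Cache (old->new): [26 29]
  26. access 26: HIT. Cache (old->new): [26 29]
  27. access 79: MISS, evict 26. Cache (old->new): [29 79]
Total: 12 hits, 15 misses, 13 evictions

Hit rate = 12/27 = 4/9

Answer: 4/9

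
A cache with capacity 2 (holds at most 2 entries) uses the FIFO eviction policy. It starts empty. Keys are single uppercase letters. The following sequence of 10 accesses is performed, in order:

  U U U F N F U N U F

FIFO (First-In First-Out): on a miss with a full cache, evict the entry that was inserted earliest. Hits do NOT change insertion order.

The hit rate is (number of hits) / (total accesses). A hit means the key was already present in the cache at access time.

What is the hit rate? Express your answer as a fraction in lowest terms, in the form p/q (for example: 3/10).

Answer: 1/2

Derivation:
FIFO simulation (capacity=2):
  1. access U: MISS. Cache (old->new): [U]
  2. access U: HIT. Cache (old->new): [U]
  3. access U: HIT. Cache (old->new): [U]
  4. access F: MISS. Cache (old->new): [U F]
  5. access N: MISS, evict U. Cache (old->new): [F N]
  6. access F: HIT. Cache (old->new): [F N]
  7. access U: MISS, evict F. Cache (old->new): [N U]
  8. access N: HIT. Cache (old->new): [N U]
  9. access U: HIT. Cache (old->new): [N U]
  10. access F: MISS, evict N. Cache (old->new): [U F]
Total: 5 hits, 5 misses, 3 evictions

Hit rate = 5/10 = 1/2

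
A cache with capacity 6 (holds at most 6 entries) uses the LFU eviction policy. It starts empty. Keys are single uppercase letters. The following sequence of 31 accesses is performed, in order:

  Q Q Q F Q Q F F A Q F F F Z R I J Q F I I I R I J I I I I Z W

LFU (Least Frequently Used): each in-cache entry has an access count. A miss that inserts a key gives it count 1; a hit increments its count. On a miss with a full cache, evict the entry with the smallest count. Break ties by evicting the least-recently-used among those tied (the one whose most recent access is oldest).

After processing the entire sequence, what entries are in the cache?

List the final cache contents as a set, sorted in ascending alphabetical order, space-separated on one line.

LFU simulation (capacity=6):
  1. access Q: MISS. Cache: [Q(c=1)]
  2. access Q: HIT, count now 2. Cache: [Q(c=2)]
  3. access Q: HIT, count now 3. Cache: [Q(c=3)]
  4. access F: MISS. Cache: [F(c=1) Q(c=3)]
  5. access Q: HIT, count now 4. Cache: [F(c=1) Q(c=4)]
  6. access Q: HIT, count now 5. Cache: [F(c=1) Q(c=5)]
  7. access F: HIT, count now 2. Cache: [F(c=2) Q(c=5)]
  8. access F: HIT, count now 3. Cache: [F(c=3) Q(c=5)]
  9. access A: MISS. Cache: [A(c=1) F(c=3) Q(c=5)]
  10. access Q: HIT, count now 6. Cache: [A(c=1) F(c=3) Q(c=6)]
  11. access F: HIT, count now 4. Cache: [A(c=1) F(c=4) Q(c=6)]
  12. access F: HIT, count now 5. Cache: [A(c=1) F(c=5) Q(c=6)]
  13. access F: HIT, count now 6. Cache: [A(c=1) Q(c=6) F(c=6)]
  14. access Z: MISS. Cache: [A(c=1) Z(c=1) Q(c=6) F(c=6)]
  15. access R: MISS. Cache: [A(c=1) Z(c=1) R(c=1) Q(c=6) F(c=6)]
  16. access I: MISS. Cache: [A(c=1) Z(c=1) R(c=1) I(c=1) Q(c=6) F(c=6)]
  17. access J: MISS, evict A(c=1). Cache: [Z(c=1) R(c=1) I(c=1) J(c=1) Q(c=6) F(c=6)]
  18. access Q: HIT, count now 7. Cache: [Z(c=1) R(c=1) I(c=1) J(c=1) F(c=6) Q(c=7)]
  19. access F: HIT, count now 7. Cache: [Z(c=1) R(c=1) I(c=1) J(c=1) Q(c=7) F(c=7)]
  20. access I: HIT, count now 2. Cache: [Z(c=1) R(c=1) J(c=1) I(c=2) Q(c=7) F(c=7)]
  21. access I: HIT, count now 3. Cache: [Z(c=1) R(c=1) J(c=1) I(c=3) Q(c=7) F(c=7)]
  22. access I: HIT, count now 4. Cache: [Z(c=1) R(c=1) J(c=1) I(c=4) Q(c=7) F(c=7)]
  23. access R: HIT, count now 2. Cache: [Z(c=1) J(c=1) R(c=2) I(c=4) Q(c=7) F(c=7)]
  24. access I: HIT, count now 5. Cache: [Z(c=1) J(c=1) R(c=2) I(c=5) Q(c=7) F(c=7)]
  25. access J: HIT, count now 2. Cache: [Z(c=1) R(c=2) J(c=2) I(c=5) Q(c=7) F(c=7)]
  26. access I: HIT, count now 6. Cache: [Z(c=1) R(c=2) J(c=2) I(c=6) Q(c=7) F(c=7)]
  27. access I: HIT, count now 7. Cache: [Z(c=1) R(c=2) J(c=2) Q(c=7) F(c=7) I(c=7)]
  28. access I: HIT, count now 8. Cache: [Z(c=1) R(c=2) J(c=2) Q(c=7) F(c=7) I(c=8)]
  29. access I: HIT, count now 9. Cache: [Z(c=1) R(c=2) J(c=2) Q(c=7) F(c=7) I(c=9)]
  30. access Z: HIT, count now 2. Cache: [R(c=2) J(c=2) Z(c=2) Q(c=7) F(c=7) I(c=9)]
  31. access W: MISS, evict R(c=2). Cache: [W(c=1) J(c=2) Z(c=2) Q(c=7) F(c=7) I(c=9)]
Total: 23 hits, 8 misses, 2 evictions

Answer: F I J Q W Z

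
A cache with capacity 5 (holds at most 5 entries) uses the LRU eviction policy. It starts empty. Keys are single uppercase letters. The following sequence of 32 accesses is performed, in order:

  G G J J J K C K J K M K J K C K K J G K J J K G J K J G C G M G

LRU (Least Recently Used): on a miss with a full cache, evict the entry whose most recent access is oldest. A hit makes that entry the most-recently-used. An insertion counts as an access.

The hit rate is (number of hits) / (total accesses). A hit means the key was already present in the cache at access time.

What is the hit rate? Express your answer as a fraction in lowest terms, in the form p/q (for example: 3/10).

LRU simulation (capacity=5):
  1. access G: MISS. Cache (LRU->MRU): [G]
  2. access G: HIT. Cache (LRU->MRU): [G]
  3. access J: MISS. Cache (LRU->MRU): [G J]
  4. access J: HIT. Cache (LRU->MRU): [G J]
  5. access J: HIT. Cache (LRU->MRU): [G J]
  6. access K: MISS. Cache (LRU->MRU): [G J K]
  7. access C: MISS. Cache (LRU->MRU): [G J K C]
  8. access K: HIT. Cache (LRU->MRU): [G J C K]
  9. access J: HIT. Cache (LRU->MRU): [G C K J]
  10. access K: HIT. Cache (LRU->MRU): [G C J K]
  11. access M: MISS. Cache (LRU->MRU): [G C J K M]
  12. access K: HIT. Cache (LRU->MRU): [G C J M K]
  13. access J: HIT. Cache (LRU->MRU): [G C M K J]
  14. access K: HIT. Cache (LRU->MRU): [G C M J K]
  15. access C: HIT. Cache (LRU->MRU): [G M J K C]
  16. access K: HIT. Cache (LRU->MRU): [G M J C K]
  17. access K: HIT. Cache (LRU->MRU): [G M J C K]
  18. access J: HIT. Cache (LRU->MRU): [G M C K J]
  19. access G: HIT. Cache (LRU->MRU): [M C K J G]
  20. access K: HIT. Cache (LRU->MRU): [M C J G K]
  21. access J: HIT. Cache (LRU->MRU): [M C G K J]
  22. access J: HIT. Cache (LRU->MRU): [M C G K J]
  23. access K: HIT. Cache (LRU->MRU): [M C G J K]
  24. access G: HIT. Cache (LRU->MRU): [M C J K G]
  25. access J: HIT. Cache (LRU->MRU): [M C K G J]
  26. access K: HIT. Cache (LRU->MRU): [M C G J K]
  27. access J: HIT. Cache (LRU->MRU): [M C G K J]
  28. access G: HIT. Cache (LRU->MRU): [M C K J G]
  29. access C: HIT. Cache (LRU->MRU): [M K J G C]
  30. access G: HIT. Cache (LRU->MRU): [M K J C G]
  31. access M: HIT. Cache (LRU->MRU): [K J C G M]
  32. access G: HIT. Cache (LRU->MRU): [K J C M G]
Total: 27 hits, 5 misses, 0 evictions

Hit rate = 27/32

Answer: 27/32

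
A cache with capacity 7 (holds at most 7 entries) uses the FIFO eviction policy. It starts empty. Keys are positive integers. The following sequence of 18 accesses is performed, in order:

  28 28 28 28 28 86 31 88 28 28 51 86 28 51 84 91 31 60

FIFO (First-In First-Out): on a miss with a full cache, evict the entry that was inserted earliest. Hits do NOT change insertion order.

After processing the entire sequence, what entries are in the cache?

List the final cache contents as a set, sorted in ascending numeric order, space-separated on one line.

Answer: 31 51 60 84 86 88 91

Derivation:
FIFO simulation (capacity=7):
  1. access 28: MISS. Cache (old->new): [28]
  2. access 28: HIT. Cache (old->new): [28]
  3. access 28: HIT. Cache (old->new): [28]
  4. access 28: HIT. Cache (old->new): [28]
  5. access 28: HIT. Cache (old->new): [28]
  6. access 86: MISS. Cache (old->new): [28 86]
  7. access 31: MISS. Cache (old->new): [28 86 31]
  8. access 88: MISS. Cache (old->new): [28 86 31 88]
  9. access 28: HIT. Cache (old->new): [28 86 31 88]
  10. access 28: HIT. Cache (old->new): [28 86 31 88]
  11. access 51: MISS. Cache (old->new): [28 86 31 88 51]
  12. access 86: HIT. Cache (old->new): [28 86 31 88 51]
  13. access 28: HIT. Cache (old->new): [28 86 31 88 51]
  14. access 51: HIT. Cache (old->new): [28 86 31 88 51]
  15. access 84: MISS. Cache (old->new): [28 86 31 88 51 84]
  16. access 91: MISS. Cache (old->new): [28 86 31 88 51 84 91]
  17. access 31: HIT. Cache (old->new): [28 86 31 88 51 84 91]
  18. access 60: MISS, evict 28. Cache (old->new): [86 31 88 51 84 91 60]
Total: 10 hits, 8 misses, 1 evictions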